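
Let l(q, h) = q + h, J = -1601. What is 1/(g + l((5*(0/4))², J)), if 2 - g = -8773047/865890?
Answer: -96210/152865007 ≈ -0.00062938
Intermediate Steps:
l(q, h) = h + q
g = 1167203/96210 (g = 2 - (-8773047)/865890 = 2 - 1*(-974783/96210) = 2 + 974783/96210 = 1167203/96210 ≈ 12.132)
1/(g + l((5*(0/4))², J)) = 1/(1167203/96210 + (-1601 + (5*(0/4))²)) = 1/(1167203/96210 + (-1601 + (5*(0*(¼)))²)) = 1/(1167203/96210 + (-1601 + (5*0)²)) = 1/(1167203/96210 + (-1601 + 0²)) = 1/(1167203/96210 + (-1601 + 0)) = 1/(1167203/96210 - 1601) = 1/(-152865007/96210) = -96210/152865007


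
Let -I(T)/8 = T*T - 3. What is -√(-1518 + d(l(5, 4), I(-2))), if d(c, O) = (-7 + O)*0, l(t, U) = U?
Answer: -I*√1518 ≈ -38.962*I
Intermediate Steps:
I(T) = 24 - 8*T² (I(T) = -8*(T*T - 3) = -8*(T² - 3) = -8*(-3 + T²) = 24 - 8*T²)
d(c, O) = 0
-√(-1518 + d(l(5, 4), I(-2))) = -√(-1518 + 0) = -√(-1518) = -I*√1518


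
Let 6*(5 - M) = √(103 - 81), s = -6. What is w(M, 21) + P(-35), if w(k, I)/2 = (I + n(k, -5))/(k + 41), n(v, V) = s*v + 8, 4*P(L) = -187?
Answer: -7126495/152308 + 1650*√22/38077 ≈ -46.587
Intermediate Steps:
P(L) = -187/4 (P(L) = (¼)*(-187) = -187/4)
M = 5 - √22/6 (M = 5 - √(103 - 81)/6 = 5 - √22/6 ≈ 4.2183)
n(v, V) = 8 - 6*v (n(v, V) = -6*v + 8 = 8 - 6*v)
w(k, I) = 2*(8 + I - 6*k)/(41 + k) (w(k, I) = 2*((I + (8 - 6*k))/(k + 41)) = 2*((8 + I - 6*k)/(41 + k)) = 2*(8 + I - 6*k)/(41 + k))
w(M, 21) + P(-35) = 2*(8 + 21 - 6*(5 - √22/6))/(41 + (5 - √22/6)) - 187/4 = 2*(8 + 21 + (-30 + √22))/(46 - √22/6) - 187/4 = 2*(-1 + √22)/(46 - √22/6) - 187/4 = -187/4 + 2*(-1 + √22)/(46 - √22/6)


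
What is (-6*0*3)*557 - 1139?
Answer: -1139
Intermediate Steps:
(-6*0*3)*557 - 1139 = (0*3)*557 - 1139 = 0*557 - 1139 = 0 - 1139 = -1139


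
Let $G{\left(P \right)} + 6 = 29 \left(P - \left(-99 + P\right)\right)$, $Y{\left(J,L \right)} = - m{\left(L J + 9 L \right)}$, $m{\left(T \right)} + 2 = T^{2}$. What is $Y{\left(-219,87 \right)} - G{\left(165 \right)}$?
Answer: $-333795763$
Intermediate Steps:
$m{\left(T \right)} = -2 + T^{2}$
$Y{\left(J,L \right)} = 2 - \left(9 L + J L\right)^{2}$ ($Y{\left(J,L \right)} = - (-2 + \left(L J + 9 L\right)^{2}) = - (-2 + \left(J L + 9 L\right)^{2}) = - (-2 + \left(9 L + J L\right)^{2}) = 2 - \left(9 L + J L\right)^{2}$)
$G{\left(P \right)} = 2865$ ($G{\left(P \right)} = -6 + 29 \left(P - \left(-99 + P\right)\right) = -6 + 29 \cdot 99 = -6 + 2871 = 2865$)
$Y{\left(-219,87 \right)} - G{\left(165 \right)} = \left(2 - 87^{2} \left(9 - 219\right)^{2}\right) - 2865 = \left(2 - 7569 \left(-210\right)^{2}\right) - 2865 = \left(2 - 7569 \cdot 44100\right) - 2865 = \left(2 - 333792900\right) - 2865 = -333792898 - 2865 = -333795763$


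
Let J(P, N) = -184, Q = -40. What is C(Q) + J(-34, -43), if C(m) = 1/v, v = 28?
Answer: -5151/28 ≈ -183.96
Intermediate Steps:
C(m) = 1/28
C(Q) + J(-34, -43) = 1/28 - 184 = -5151/28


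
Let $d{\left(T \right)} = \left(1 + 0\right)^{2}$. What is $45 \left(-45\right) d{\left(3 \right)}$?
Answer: $-2025$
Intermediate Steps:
$d{\left(T \right)} = 1$ ($d{\left(T \right)} = 1^{2} = 1$)
$45 \left(-45\right) d{\left(3 \right)} = 45 \left(-45\right) 1 = \left(-2025\right) 1 = -2025$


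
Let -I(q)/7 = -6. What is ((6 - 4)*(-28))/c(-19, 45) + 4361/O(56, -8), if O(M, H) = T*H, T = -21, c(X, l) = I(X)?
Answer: 197/8 ≈ 24.625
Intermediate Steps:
I(q) = 42 (I(q) = -7*(-6) = 42)
c(X, l) = 42
O(M, H) = -21*H
((6 - 4)*(-28))/c(-19, 45) + 4361/O(56, -8) = ((6 - 4)*(-28))/42 + 4361/((-21*(-8))) = (2*(-28))*(1/42) + 4361/168 = -56*1/42 + 4361*(1/168) = -4/3 + 623/24 = 197/8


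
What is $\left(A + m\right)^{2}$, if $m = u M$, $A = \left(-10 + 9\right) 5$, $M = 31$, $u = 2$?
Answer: $3249$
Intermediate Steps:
$A = -5$ ($A = \left(-1\right) 5 = -5$)
$m = 62$ ($m = 2 \cdot 31 = 62$)
$\left(A + m\right)^{2} = \left(-5 + 62\right)^{2} = 57^{2} = 3249$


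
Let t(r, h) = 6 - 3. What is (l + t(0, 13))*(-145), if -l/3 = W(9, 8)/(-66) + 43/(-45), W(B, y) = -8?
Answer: -26332/33 ≈ -797.94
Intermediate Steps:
t(r, h) = 3
l = 413/165 (l = -3*(-8/(-66) + 43/(-45)) = -3*(-8*(-1/66) + 43*(-1/45)) = -3*(4/33 - 43/45) = -3*(-413/495) = 413/165 ≈ 2.5030)
(l + t(0, 13))*(-145) = (413/165 + 3)*(-145) = (908/165)*(-145) = -26332/33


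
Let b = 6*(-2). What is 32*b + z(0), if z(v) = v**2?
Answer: -384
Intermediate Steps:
b = -12
32*b + z(0) = 32*(-12) + 0**2 = -384 + 0 = -384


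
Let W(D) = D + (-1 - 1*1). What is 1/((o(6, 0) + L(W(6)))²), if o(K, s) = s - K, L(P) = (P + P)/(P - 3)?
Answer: ¼ ≈ 0.25000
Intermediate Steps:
W(D) = -2 + D (W(D) = D + (-1 - 1) = D - 2 = -2 + D)
L(P) = 2*P/(-3 + P) (L(P) = (2*P)/(-3 + P) = 2*P/(-3 + P))
1/((o(6, 0) + L(W(6)))²) = 1/(((0 - 1*6) + 2*(-2 + 6)/(-3 + (-2 + 6)))²) = 1/(((0 - 6) + 2*4/(-3 + 4))²) = 1/((-6 + 2*4/1)²) = 1/((-6 + 2*4*1)²) = 1/((-6 + 8)²) = 1/(2²) = 1/4 = ¼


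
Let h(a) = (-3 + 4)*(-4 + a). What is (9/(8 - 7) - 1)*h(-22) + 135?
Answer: -73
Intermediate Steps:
h(a) = -4 + a (h(a) = 1*(-4 + a) = -4 + a)
(9/(8 - 7) - 1)*h(-22) + 135 = (9/(8 - 7) - 1)*(-4 - 22) + 135 = (9/1 - 1)*(-26) + 135 = (1*9 - 1)*(-26) + 135 = (9 - 1)*(-26) + 135 = 8*(-26) + 135 = -208 + 135 = -73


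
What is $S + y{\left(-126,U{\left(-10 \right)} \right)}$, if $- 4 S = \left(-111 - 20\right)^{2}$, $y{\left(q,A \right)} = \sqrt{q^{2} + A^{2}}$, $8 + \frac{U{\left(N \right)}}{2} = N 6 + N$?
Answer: $- \frac{17161}{4} + 6 \sqrt{1117} \approx -4089.7$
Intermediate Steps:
$U{\left(N \right)} = -16 + 14 N$ ($U{\left(N \right)} = -16 + 2 \left(N 6 + N\right) = -16 + 2 \left(6 N + N\right) = -16 + 2 \cdot 7 N = -16 + 14 N$)
$y{\left(q,A \right)} = \sqrt{A^{2} + q^{2}}$
$S = - \frac{17161}{4}$ ($S = - \frac{\left(-111 - 20\right)^{2}}{4} = - \frac{\left(-131\right)^{2}}{4} = \left(- \frac{1}{4}\right) 17161 = - \frac{17161}{4} \approx -4290.3$)
$S + y{\left(-126,U{\left(-10 \right)} \right)} = - \frac{17161}{4} + \sqrt{\left(-16 + 14 \left(-10\right)\right)^{2} + \left(-126\right)^{2}} = - \frac{17161}{4} + \sqrt{\left(-16 - 140\right)^{2} + 15876} = - \frac{17161}{4} + \sqrt{\left(-156\right)^{2} + 15876} = - \frac{17161}{4} + \sqrt{24336 + 15876} = - \frac{17161}{4} + \sqrt{40212} = - \frac{17161}{4} + 6 \sqrt{1117}$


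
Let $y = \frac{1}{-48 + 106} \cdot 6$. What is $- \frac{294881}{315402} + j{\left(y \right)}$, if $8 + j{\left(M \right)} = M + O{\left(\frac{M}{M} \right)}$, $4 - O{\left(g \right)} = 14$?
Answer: $- \frac{172245187}{9146658} \approx -18.831$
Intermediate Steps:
$O{\left(g \right)} = -10$ ($O{\left(g \right)} = 4 - 14 = -10$)
$y = \frac{3}{29}$ ($y = \frac{1}{58} \cdot 6 = \frac{3}{29} \approx 0.10345$)
$j{\left(M \right)} = -18 + M$ ($j{\left(M \right)} = -8 + \left(M - 10\right) = -8 + \left(-10 + M\right) = -18 + M$)
$- \frac{294881}{315402} + j{\left(y \right)} = - \frac{294881}{315402} + \left(-18 + \frac{3}{29}\right) = \left(-294881\right) \frac{1}{315402} - \frac{519}{29} = - \frac{294881}{315402} - \frac{519}{29} = - \frac{172245187}{9146658}$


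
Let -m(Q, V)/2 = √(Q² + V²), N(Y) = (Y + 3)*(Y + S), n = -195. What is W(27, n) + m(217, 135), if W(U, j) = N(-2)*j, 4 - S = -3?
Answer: -975 - 34*√226 ≈ -1486.1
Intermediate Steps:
S = 7 (S = 4 - 1*(-3) = 4 + 3 = 7)
N(Y) = (3 + Y)*(7 + Y) (N(Y) = (Y + 3)*(Y + 7) = (3 + Y)*(7 + Y))
W(U, j) = 5*j (W(U, j) = (21 + (-2)² + 10*(-2))*j = (21 + 4 - 20)*j = 5*j)
m(Q, V) = -2*√(Q² + V²)
W(27, n) + m(217, 135) = 5*(-195) - 2*√(217² + 135²) = -975 - 2*√(47089 + 18225) = -975 - 34*√226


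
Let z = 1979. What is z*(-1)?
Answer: -1979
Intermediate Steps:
z*(-1) = 1979*(-1) = -1979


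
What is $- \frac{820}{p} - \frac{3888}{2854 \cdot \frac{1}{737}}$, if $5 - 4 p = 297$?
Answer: $- \frac{103419004}{104171} \approx -992.78$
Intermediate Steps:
$p = -73$ ($p = \frac{5}{4} - \frac{297}{4} = -73$)
$- \frac{820}{p} - \frac{3888}{2854 \cdot \frac{1}{737}} = - \frac{820}{-73} - \frac{3888}{2854 \cdot \frac{1}{737}} = \left(-820\right) \left(- \frac{1}{73}\right) - \frac{3888}{2854 \cdot \frac{1}{737}} = \frac{820}{73} - \frac{3888}{\frac{2854}{737}} = \frac{820}{73} - \frac{1432728}{1427} = - \frac{103419004}{104171}$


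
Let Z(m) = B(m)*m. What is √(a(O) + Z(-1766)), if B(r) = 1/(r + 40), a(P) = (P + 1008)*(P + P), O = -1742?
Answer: √1904565755893/863 ≈ 1599.1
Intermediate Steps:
a(P) = 2*P*(1008 + P) (a(P) = (1008 + P)*(2*P) = 2*P*(1008 + P))
B(r) = 1/(40 + r)
Z(m) = m/(40 + m)
√(a(O) + Z(-1766)) = √(2*(-1742)*(1008 - 1742) - 1766/(40 - 1766)) = √(2*(-1742)*(-734) - 1766/(-1726)) = √(2557256 - 1766*(-1/1726)) = √(2557256 + 883/863) = √(2206912811/863) = √1904565755893/863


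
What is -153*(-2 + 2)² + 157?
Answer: 157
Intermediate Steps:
-153*(-2 + 2)² + 157 = -153*0² + 157 = -153*0 + 157 = 0 + 157 = 157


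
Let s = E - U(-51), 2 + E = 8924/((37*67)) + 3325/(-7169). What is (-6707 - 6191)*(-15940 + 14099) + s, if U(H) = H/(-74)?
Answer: 12596980857363/530506 ≈ 2.3745e+7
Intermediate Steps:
U(H) = -H/74 (U(H) = H*(-1/74) = -H/74)
E = 301337/265253 (E = -2 + (8924/((37*67)) + 3325/(-7169)) = -2 + (8924/2479 + 3325*(-1/7169)) = -2 + (8924*(1/2479) - 3325/7169) = -2 + (8924/2479 - 3325/7169) = -2 + 831843/265253 = 301337/265253 ≈ 1.1360)
s = 237055/530506 (s = 301337/265253 - (-1)*(-51)/74 = 301337/265253 - 1*51/74 = 301337/265253 - 51/74 = 237055/530506 ≈ 0.44685)
(-6707 - 6191)*(-15940 + 14099) + s = (-6707 - 6191)*(-15940 + 14099) + 237055/530506 = -12898*(-1841) + 237055/530506 = 23745218 + 237055/530506 = 12596980857363/530506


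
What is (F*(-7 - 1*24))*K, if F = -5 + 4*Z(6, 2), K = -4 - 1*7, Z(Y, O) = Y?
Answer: 6479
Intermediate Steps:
K = -11 (K = -4 - 7 = -11)
F = 19 (F = -5 + 4*6 = -5 + 24 = 19)
(F*(-7 - 1*24))*K = (19*(-7 - 1*24))*(-11) = (19*(-7 - 24))*(-11) = (19*(-31))*(-11) = -589*(-11) = 6479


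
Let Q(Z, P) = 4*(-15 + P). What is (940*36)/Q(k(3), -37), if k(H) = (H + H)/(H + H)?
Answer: -2115/13 ≈ -162.69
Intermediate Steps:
k(H) = 1 (k(H) = (2*H)/((2*H)) = (2*H)*(1/(2*H)) = 1)
Q(Z, P) = -60 + 4*P
(940*36)/Q(k(3), -37) = (940*36)/(-60 + 4*(-37)) = 33840/(-60 - 148) = 33840/(-208) = 33840*(-1/208) = -2115/13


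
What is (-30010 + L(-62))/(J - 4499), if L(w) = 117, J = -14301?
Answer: 29893/18800 ≈ 1.5901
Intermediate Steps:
(-30010 + L(-62))/(J - 4499) = (-30010 + 117)/(-14301 - 4499) = -29893/(-18800) = -29893*(-1/18800) = 29893/18800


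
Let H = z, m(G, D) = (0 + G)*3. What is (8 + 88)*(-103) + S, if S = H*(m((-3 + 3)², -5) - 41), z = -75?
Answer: -6813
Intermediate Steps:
m(G, D) = 3*G (m(G, D) = G*3 = 3*G)
H = -75
S = 3075 (S = -75*(3*(-3 + 3)² - 41) = -75*(3*0² - 41) = -75*(3*0 - 41) = -75*(0 - 41) = -75*(-41) = 3075)
(8 + 88)*(-103) + S = (8 + 88)*(-103) + 3075 = 96*(-103) + 3075 = -9888 + 3075 = -6813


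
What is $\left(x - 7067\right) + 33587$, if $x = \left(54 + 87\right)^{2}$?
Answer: $46401$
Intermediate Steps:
$x = 19881$ ($x = 141^{2} = 19881$)
$\left(x - 7067\right) + 33587 = \left(19881 - 7067\right) + 33587 = 12814 + 33587 = 46401$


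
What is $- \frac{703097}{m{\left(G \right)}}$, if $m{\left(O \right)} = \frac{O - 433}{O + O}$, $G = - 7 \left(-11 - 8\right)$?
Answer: $\frac{93511901}{150} \approx 6.2341 \cdot 10^{5}$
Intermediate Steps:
$G = 133$ ($G = \left(-7\right) \left(-19\right) = 133$)
$m{\left(O \right)} = \frac{-433 + O}{2 O}$
$- \frac{703097}{m{\left(G \right)}} = - \frac{703097}{\frac{1}{2} \cdot \frac{1}{133} \left(-433 + 133\right)} = - \frac{703097}{\frac{1}{2} \cdot \frac{1}{133} \left(-300\right)} = - \frac{703097}{- \frac{150}{133}} = \left(-703097\right) \left(- \frac{133}{150}\right) = \frac{93511901}{150}$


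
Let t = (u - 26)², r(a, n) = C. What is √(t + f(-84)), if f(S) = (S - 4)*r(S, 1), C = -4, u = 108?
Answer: 2*√1769 ≈ 84.119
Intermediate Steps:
r(a, n) = -4
f(S) = 16 - 4*S (f(S) = (S - 4)*(-4) = (-4 + S)*(-4) = 16 - 4*S)
t = 6724 (t = (108 - 26)² = 82² = 6724)
√(t + f(-84)) = √(6724 + (16 - 4*(-84))) = √(6724 + (16 + 336)) = √(6724 + 352) = √7076 = 2*√1769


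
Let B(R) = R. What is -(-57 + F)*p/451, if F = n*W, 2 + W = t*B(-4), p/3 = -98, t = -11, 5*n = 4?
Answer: -34398/2255 ≈ -15.254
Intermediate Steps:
n = 4/5 (n = (1/5)*4 = 4/5 ≈ 0.80000)
p = -294 (p = 3*(-98) = -294)
W = 42 (W = -2 - 11*(-4) = -2 + 44 = 42)
F = 168/5 (F = (4/5)*42 = 168/5 ≈ 33.600)
-(-57 + F)*p/451 = -(-57 + 168/5)*(-294/451) = -(-117)*(-294*1/451)/5 = -(-117)*(-294)/(5*451) = -1*34398/2255 = -34398/2255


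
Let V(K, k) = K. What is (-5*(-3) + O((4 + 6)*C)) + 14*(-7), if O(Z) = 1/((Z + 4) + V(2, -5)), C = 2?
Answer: -2157/26 ≈ -82.962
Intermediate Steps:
O(Z) = 1/(6 + Z) (O(Z) = 1/((Z + 4) + 2) = 1/((4 + Z) + 2) = 1/(6 + Z))
(-5*(-3) + O((4 + 6)*C)) + 14*(-7) = (-5*(-3) + 1/(6 + (4 + 6)*2)) + 14*(-7) = (15 + 1/(6 + 10*2)) - 98 = (15 + 1/(6 + 20)) - 98 = (15 + 1/26) - 98 = 391/26 - 98 = -2157/26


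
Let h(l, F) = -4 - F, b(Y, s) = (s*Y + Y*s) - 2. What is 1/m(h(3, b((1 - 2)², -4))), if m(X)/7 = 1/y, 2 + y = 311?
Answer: 309/7 ≈ 44.143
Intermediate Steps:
b(Y, s) = -2 + 2*Y*s (b(Y, s) = (Y*s + Y*s) - 2 = 2*Y*s - 2 = -2 + 2*Y*s)
y = 309 (y = -2 + 311 = 309)
m(X) = 7/309
1/m(h(3, b((1 - 2)², -4))) = 1/(7/309) = 309/7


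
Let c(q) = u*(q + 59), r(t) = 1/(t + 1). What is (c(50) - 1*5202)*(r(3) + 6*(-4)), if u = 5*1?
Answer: 442415/4 ≈ 1.1060e+5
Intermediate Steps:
r(t) = 1/(1 + t)
u = 5
c(q) = 295 + 5*q (c(q) = 5*(q + 59) = 5*(59 + q) = 295 + 5*q)
(c(50) - 1*5202)*(r(3) + 6*(-4)) = ((295 + 5*50) - 1*5202)*(1/(1 + 3) + 6*(-4)) = ((295 + 250) - 5202)*(1/4 - 24) = (545 - 5202)*(¼ - 24) = -4657*(-95/4) = 442415/4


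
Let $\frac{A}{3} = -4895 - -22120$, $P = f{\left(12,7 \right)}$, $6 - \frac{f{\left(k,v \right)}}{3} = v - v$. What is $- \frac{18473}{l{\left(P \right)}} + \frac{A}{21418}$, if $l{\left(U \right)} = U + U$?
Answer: $- \frac{196897207}{385524} \approx -510.73$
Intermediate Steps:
$f{\left(k,v \right)} = 18$ ($f{\left(k,v \right)} = 18 - 3 \left(v - v\right) = 18 - 0 = 18 + 0 = 18$)
$P = 18$
$l{\left(U \right)} = 2 U$
$A = 51675$ ($A = 3 \left(-4895 - -22120\right) = 3 \left(-4895 + 22120\right) = 3 \cdot 17225 = 51675$)
$- \frac{18473}{l{\left(P \right)}} + \frac{A}{21418} = - \frac{18473}{2 \cdot 18} + \frac{51675}{21418} = - \frac{18473}{36} + 51675 \cdot \frac{1}{21418} = \left(-18473\right) \frac{1}{36} + \frac{51675}{21418} = - \frac{18473}{36} + \frac{51675}{21418} = - \frac{196897207}{385524}$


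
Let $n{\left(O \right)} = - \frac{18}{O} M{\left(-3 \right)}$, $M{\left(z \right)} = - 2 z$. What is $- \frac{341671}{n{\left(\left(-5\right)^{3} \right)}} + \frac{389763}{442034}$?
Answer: $- \frac{9439366378673}{23869836} \approx -3.9545 \cdot 10^{5}$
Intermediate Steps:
$n{\left(O \right)} = - \frac{108}{O}$ ($n{\left(O \right)} = - \frac{18}{O} \left(\left(-2\right) \left(-3\right)\right) = - \frac{18}{O} 6 = - \frac{108}{O}$)
$- \frac{341671}{n{\left(\left(-5\right)^{3} \right)}} + \frac{389763}{442034} = - \frac{341671}{\left(-108\right) \frac{1}{\left(-5\right)^{3}}} + \frac{389763}{442034} = - \frac{341671}{\left(-108\right) \frac{1}{-125}} + 389763 \cdot \frac{1}{442034} = - \frac{341671}{\left(-108\right) \left(- \frac{1}{125}\right)} + \frac{389763}{442034} = - \frac{341671}{\frac{108}{125}} + \frac{389763}{442034} = \left(-341671\right) \frac{125}{108} + \frac{389763}{442034} = - \frac{42708875}{108} + \frac{389763}{442034} = - \frac{9439366378673}{23869836}$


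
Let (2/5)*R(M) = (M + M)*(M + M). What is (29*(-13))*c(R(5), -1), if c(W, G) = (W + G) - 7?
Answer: -91234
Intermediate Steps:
R(M) = 10*M² (R(M) = 5*((M + M)*(M + M))/2 = 5*((2*M)*(2*M))/2 = 5*(4*M²)/2 = 10*M²)
c(W, G) = -7 + G + W (c(W, G) = (G + W) - 7 = -7 + G + W)
(29*(-13))*c(R(5), -1) = (29*(-13))*(-7 - 1 + 10*5²) = -377*(-7 - 1 + 10*25) = -377*(-7 - 1 + 250) = -377*242 = -91234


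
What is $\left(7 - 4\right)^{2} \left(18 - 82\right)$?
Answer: $-576$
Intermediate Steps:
$\left(7 - 4\right)^{2} \left(18 - 82\right) = 3^{2} \left(-64\right) = 9 \left(-64\right) = -576$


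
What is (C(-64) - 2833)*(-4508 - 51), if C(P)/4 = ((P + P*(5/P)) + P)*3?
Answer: 19644731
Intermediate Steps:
C(P) = 60 + 24*P (C(P) = 4*(((P + P*(5/P)) + P)*3) = 4*(((P + 5) + P)*3) = 4*(((5 + P) + P)*3) = 4*((5 + 2*P)*3) = 4*(15 + 6*P) = 60 + 24*P)
(C(-64) - 2833)*(-4508 - 51) = ((60 + 24*(-64)) - 2833)*(-4508 - 51) = ((60 - 1536) - 2833)*(-4559) = (-1476 - 2833)*(-4559) = -4309*(-4559) = 19644731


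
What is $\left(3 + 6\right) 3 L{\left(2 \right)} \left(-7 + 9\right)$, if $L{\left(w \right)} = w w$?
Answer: $216$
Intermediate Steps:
$L{\left(w \right)} = w^{2}$
$\left(3 + 6\right) 3 L{\left(2 \right)} \left(-7 + 9\right) = \left(3 + 6\right) 3 \cdot 2^{2} \left(-7 + 9\right) = 9 \cdot 3 \cdot 4 \cdot 2 = 27 \cdot 8 = 216$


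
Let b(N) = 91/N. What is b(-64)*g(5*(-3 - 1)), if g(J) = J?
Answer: 455/16 ≈ 28.438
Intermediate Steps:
b(-64)*g(5*(-3 - 1)) = (91/(-64))*(5*(-3 - 1)) = (91*(-1/64))*(5*(-4)) = -91/64*(-20) = 455/16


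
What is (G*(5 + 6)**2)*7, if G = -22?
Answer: -18634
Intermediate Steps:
(G*(5 + 6)**2)*7 = -22*(5 + 6)**2*7 = -22*11**2*7 = -22*121*7 = -2662*7 = -18634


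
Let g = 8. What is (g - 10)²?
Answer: 4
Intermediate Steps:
(g - 10)² = (8 - 10)² = (-2)² = 4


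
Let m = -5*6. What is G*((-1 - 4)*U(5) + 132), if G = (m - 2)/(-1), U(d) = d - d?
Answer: 4224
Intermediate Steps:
U(d) = 0
m = -30
G = 32 (G = (-30 - 2)/(-1) = -1*(-32) = 32)
G*((-1 - 4)*U(5) + 132) = 32*((-1 - 4)*0 + 132) = 32*(-5*0 + 132) = 32*(0 + 132) = 32*132 = 4224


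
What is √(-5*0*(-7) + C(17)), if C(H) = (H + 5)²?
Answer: 22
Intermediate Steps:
C(H) = (5 + H)²
√(-5*0*(-7) + C(17)) = √(-5*0*(-7) + (5 + 17)²) = √(0*(-7) + 22²) = √(0 + 484) = √484 = 22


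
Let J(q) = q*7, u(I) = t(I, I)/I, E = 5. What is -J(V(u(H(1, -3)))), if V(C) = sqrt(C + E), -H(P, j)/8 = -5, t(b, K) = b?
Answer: -7*sqrt(6) ≈ -17.146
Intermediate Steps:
H(P, j) = 40 (H(P, j) = -8*(-5) = 40)
u(I) = 1 (u(I) = I/I = 1)
V(C) = sqrt(5 + C) (V(C) = sqrt(C + 5) = sqrt(5 + C))
J(q) = 7*q
-J(V(u(H(1, -3)))) = -7*sqrt(5 + 1) = -7*sqrt(6)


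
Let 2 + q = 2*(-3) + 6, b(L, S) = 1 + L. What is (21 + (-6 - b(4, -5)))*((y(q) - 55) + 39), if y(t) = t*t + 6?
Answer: -60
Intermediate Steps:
q = -2 (q = -2 + (2*(-3) + 6) = -2 + (-6 + 6) = -2 + 0 = -2)
y(t) = 6 + t**2 (y(t) = t**2 + 6 = 6 + t**2)
(21 + (-6 - b(4, -5)))*((y(q) - 55) + 39) = (21 + (-6 - (1 + 4)))*(((6 + (-2)**2) - 55) + 39) = (21 + (-6 - 1*5))*(((6 + 4) - 55) + 39) = (21 + (-6 - 5))*((10 - 55) + 39) = (21 - 11)*(-45 + 39) = 10*(-6) = -60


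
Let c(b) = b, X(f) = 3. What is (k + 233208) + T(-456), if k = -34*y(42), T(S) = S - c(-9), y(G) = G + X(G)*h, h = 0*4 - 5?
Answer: 231843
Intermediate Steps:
h = -5 (h = 0 - 5 = -5)
y(G) = -15 + G (y(G) = G + 3*(-5) = G - 15 = -15 + G)
T(S) = 9 + S (T(S) = S - 1*(-9) = S + 9 = 9 + S)
k = -918 (k = -34*(-15 + 42) = -34*27 = -918)
(k + 233208) + T(-456) = (-918 + 233208) + (9 - 456) = 232290 - 447 = 231843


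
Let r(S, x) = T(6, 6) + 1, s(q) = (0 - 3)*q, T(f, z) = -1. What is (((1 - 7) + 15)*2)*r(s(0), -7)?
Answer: 0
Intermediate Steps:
s(q) = -3*q
r(S, x) = 0 (r(S, x) = -1 + 1 = 0)
(((1 - 7) + 15)*2)*r(s(0), -7) = (((1 - 7) + 15)*2)*0 = ((-6 + 15)*2)*0 = (9*2)*0 = 18*0 = 0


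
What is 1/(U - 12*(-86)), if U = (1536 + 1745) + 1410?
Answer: 1/5723 ≈ 0.00017473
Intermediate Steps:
U = 4691 (U = 3281 + 1410 = 4691)
1/(U - 12*(-86)) = 1/(4691 - 12*(-86)) = 1/(4691 + 1032) = 1/5723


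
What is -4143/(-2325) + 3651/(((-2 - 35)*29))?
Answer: -1347712/831575 ≈ -1.6207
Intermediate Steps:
-4143/(-2325) + 3651/(((-2 - 35)*29)) = -4143*(-1/2325) + 3651/((-37*29)) = 1381/775 + 3651/(-1073) = 1381/775 + 3651*(-1/1073) = 1381/775 - 3651/1073 = -1347712/831575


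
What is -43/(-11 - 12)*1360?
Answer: 58480/23 ≈ 2542.6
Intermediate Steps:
-43/(-11 - 12)*1360 = -43/(-23)*1360 = -43*(-1/23)*1360 = (43/23)*1360 = 58480/23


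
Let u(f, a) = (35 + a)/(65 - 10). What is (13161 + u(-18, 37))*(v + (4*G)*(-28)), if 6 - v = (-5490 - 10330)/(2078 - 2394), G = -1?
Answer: 3885316209/4345 ≈ 8.9420e+5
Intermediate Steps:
u(f, a) = 7/11 + a/55 (u(f, a) = (35 + a)/55 = (35 + a)*(1/55) = 7/11 + a/55)
v = -3481/79 (v = 6 - (-5490 - 10330)/(2078 - 2394) = 6 - (-15820)/(-316) = 6 - (-15820)*(-1)/316 = 6 - 1*3955/79 = 6 - 3955/79 = -3481/79 ≈ -44.063)
(13161 + u(-18, 37))*(v + (4*G)*(-28)) = (13161 + (7/11 + (1/55)*37))*(-3481/79 + (4*(-1))*(-28)) = (13161 + (7/11 + 37/55))*(-3481/79 - 4*(-28)) = (13161 + 72/55)*(-3481/79 + 112) = (723927/55)*(5367/79) = 3885316209/4345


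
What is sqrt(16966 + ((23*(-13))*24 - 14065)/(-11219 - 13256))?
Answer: sqrt(3359864009)/445 ≈ 130.26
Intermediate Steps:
sqrt(16966 + ((23*(-13))*24 - 14065)/(-11219 - 13256)) = sqrt(16966 + (-299*24 - 14065)/(-24475)) = sqrt(16966 + (-7176 - 14065)*(-1/24475)) = sqrt(16966 - 21241*(-1/24475)) = sqrt(16966 + 1931/2225) = sqrt(37751281/2225) = sqrt(3359864009)/445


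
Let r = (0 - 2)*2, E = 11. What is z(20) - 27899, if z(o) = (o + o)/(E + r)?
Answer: -195253/7 ≈ -27893.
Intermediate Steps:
r = -4 (r = -2*2 = -4)
z(o) = 2*o/7 (z(o) = (o + o)/(11 - 4) = (2*o)/7 = (2*o)*(⅐) = 2*o/7)
z(20) - 27899 = (2/7)*20 - 27899 = 40/7 - 27899 = -195253/7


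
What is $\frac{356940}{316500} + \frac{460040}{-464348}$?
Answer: $\frac{83923813}{612358925} \approx 0.13705$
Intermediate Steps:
$\frac{356940}{316500} + \frac{460040}{-464348} = 356940 \cdot \frac{1}{316500} + 460040 \left(- \frac{1}{464348}\right) = \frac{5949}{5275} - \frac{115010}{116087} = \frac{83923813}{612358925}$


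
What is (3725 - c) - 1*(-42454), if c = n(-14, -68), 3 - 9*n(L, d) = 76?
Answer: 415684/9 ≈ 46187.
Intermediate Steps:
n(L, d) = -73/9 (n(L, d) = ⅓ - ⅑*76 = ⅓ - 76/9 = -73/9)
c = -73/9 ≈ -8.1111
(3725 - c) - 1*(-42454) = (3725 - 1*(-73/9)) - 1*(-42454) = (3725 + 73/9) + 42454 = 33598/9 + 42454 = 415684/9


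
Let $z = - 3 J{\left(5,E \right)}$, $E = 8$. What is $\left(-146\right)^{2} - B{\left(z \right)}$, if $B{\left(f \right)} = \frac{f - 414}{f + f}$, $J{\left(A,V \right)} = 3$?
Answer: $\frac{42585}{2} \approx 21293.0$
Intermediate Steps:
$z = -9$ ($z = \left(-3\right) 3 = -9$)
$B{\left(f \right)} = \frac{-414 + f}{2 f}$
$\left(-146\right)^{2} - B{\left(z \right)} = \left(-146\right)^{2} - \frac{-414 - 9}{2 \left(-9\right)} = 21316 - \frac{1}{2} \left(- \frac{1}{9}\right) \left(-423\right) = 21316 - \frac{47}{2} = \frac{42585}{2}$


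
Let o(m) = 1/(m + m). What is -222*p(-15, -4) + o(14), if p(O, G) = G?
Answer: 24865/28 ≈ 888.04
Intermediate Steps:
o(m) = 1/(2*m)
-222*p(-15, -4) + o(14) = -222*(-4) + (1/2)/14 = 888 + (1/2)*(1/14) = 888 + 1/28 = 24865/28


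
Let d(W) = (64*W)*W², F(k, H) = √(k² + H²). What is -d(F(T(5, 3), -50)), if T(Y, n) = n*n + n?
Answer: -338432*√661 ≈ -8.7011e+6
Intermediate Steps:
T(Y, n) = n + n² (T(Y, n) = n² + n = n + n²)
F(k, H) = √(H² + k²)
d(W) = 64*W³
-d(F(T(5, 3), -50)) = -64*(√((-50)² + (3*(1 + 3))²))³ = -64*(√(2500 + (3*4)²))³ = -64*(√(2500 + 12²))³ = -64*(√(2500 + 144))³ = -64*(√2644)³ = -64*(2*√661)³ = -64*5288*√661 = -338432*√661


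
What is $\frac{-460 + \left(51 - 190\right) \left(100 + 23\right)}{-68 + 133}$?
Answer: $- \frac{17557}{65} \approx -270.11$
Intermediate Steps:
$\frac{-460 + \left(51 - 190\right) \left(100 + 23\right)}{-68 + 133} = \frac{-460 - 17097}{65} = \left(-460 - 17097\right) \frac{1}{65} = \left(-17557\right) \frac{1}{65} = - \frac{17557}{65}$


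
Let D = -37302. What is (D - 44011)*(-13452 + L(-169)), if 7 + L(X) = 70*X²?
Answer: -161472249843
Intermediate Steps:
L(X) = -7 + 70*X²
(D - 44011)*(-13452 + L(-169)) = (-37302 - 44011)*(-13452 + (-7 + 70*(-169)²)) = -81313*(-13452 + (-7 + 70*28561)) = -81313*(-13452 + (-7 + 1999270)) = -81313*(-13452 + 1999263) = -81313*1985811 = -161472249843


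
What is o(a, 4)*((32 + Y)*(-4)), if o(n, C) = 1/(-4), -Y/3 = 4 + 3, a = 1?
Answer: 11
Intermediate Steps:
Y = -21 (Y = -3*(4 + 3) = -3*7 = -21)
o(n, C) = -1/4
o(a, 4)*((32 + Y)*(-4)) = -(32 - 21)*(-4)/4 = -11*(-4)/4 = -1/4*(-44) = 11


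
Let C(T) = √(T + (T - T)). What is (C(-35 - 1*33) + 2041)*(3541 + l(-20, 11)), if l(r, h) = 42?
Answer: 7312903 + 7166*I*√17 ≈ 7.3129e+6 + 29546.0*I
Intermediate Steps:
C(T) = √T (C(T) = √(T + 0) = √T)
(C(-35 - 1*33) + 2041)*(3541 + l(-20, 11)) = (√(-35 - 1*33) + 2041)*(3541 + 42) = (√(-35 - 33) + 2041)*3583 = (√(-68) + 2041)*3583 = (2*I*√17 + 2041)*3583 = (2041 + 2*I*√17)*3583 = 7312903 + 7166*I*√17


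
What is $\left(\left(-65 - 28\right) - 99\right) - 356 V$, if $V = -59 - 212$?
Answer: $96284$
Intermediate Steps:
$V = -271$ ($V = -59 - 212 = -271$)
$\left(\left(-65 - 28\right) - 99\right) - 356 V = \left(\left(-65 - 28\right) - 99\right) - -96476 = \left(-93 - 99\right) + 96476 = -192 + 96476 = 96284$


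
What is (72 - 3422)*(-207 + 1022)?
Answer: -2730250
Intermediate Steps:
(72 - 3422)*(-207 + 1022) = -3350*815 = -2730250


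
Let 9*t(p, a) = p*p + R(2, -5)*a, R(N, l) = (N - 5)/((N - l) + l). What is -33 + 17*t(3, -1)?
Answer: -79/6 ≈ -13.167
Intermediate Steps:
R(N, l) = (-5 + N)/N
t(p, a) = -a/6 + p**2/9 (t(p, a) = (p*p + ((-5 + 2)/2)*a)/9 = (p**2 + ((1/2)*(-3))*a)/9 = (p**2 - 3*a/2)/9 = -a/6 + p**2/9)
-33 + 17*t(3, -1) = -33 + 17*(-1/6*(-1) + (1/9)*3**2) = -33 + 17*(1/6 + (1/9)*9) = -33 + 17*(1/6 + 1) = -33 + 17*(7/6) = -33 + 119/6 = -79/6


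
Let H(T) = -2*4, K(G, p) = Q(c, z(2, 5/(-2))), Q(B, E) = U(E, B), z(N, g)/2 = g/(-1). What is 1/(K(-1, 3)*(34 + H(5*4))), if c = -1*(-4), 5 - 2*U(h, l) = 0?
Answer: 1/65 ≈ 0.015385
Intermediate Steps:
U(h, l) = 5/2 (U(h, l) = 5/2 - 1/2*0 = 5/2 + 0 = 5/2)
z(N, g) = -2*g (z(N, g) = 2*(g/(-1)) = 2*(g*(-1)) = 2*(-g) = -2*g)
c = 4
Q(B, E) = 5/2
K(G, p) = 5/2
H(T) = -8
1/(K(-1, 3)*(34 + H(5*4))) = 1/(5*(34 - 8)/2) = 1/((5/2)*26) = 1/65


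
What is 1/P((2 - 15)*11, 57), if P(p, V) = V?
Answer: 1/57 ≈ 0.017544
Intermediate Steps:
1/P((2 - 15)*11, 57) = 1/57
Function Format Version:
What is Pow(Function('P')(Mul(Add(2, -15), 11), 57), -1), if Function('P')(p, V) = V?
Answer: Rational(1, 57) ≈ 0.017544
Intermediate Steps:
Pow(Function('P')(Mul(Add(2, -15), 11), 57), -1) = Pow(57, -1) = Rational(1, 57)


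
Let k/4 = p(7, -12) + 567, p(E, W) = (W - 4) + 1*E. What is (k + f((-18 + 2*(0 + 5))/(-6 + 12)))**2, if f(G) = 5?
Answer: 5004169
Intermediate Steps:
p(E, W) = -4 + E + W (p(E, W) = (-4 + W) + E = -4 + E + W)
k = 2232 (k = 4*((-4 + 7 - 12) + 567) = 4*(-9 + 567) = 4*558 = 2232)
(k + f((-18 + 2*(0 + 5))/(-6 + 12)))**2 = (2232 + 5)**2 = 2237**2 = 5004169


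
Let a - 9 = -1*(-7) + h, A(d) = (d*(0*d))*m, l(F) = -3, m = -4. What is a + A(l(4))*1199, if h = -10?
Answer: 6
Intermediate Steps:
A(d) = 0 (A(d) = (d*(0*d))*(-4) = (d*0)*(-4) = 0*(-4) = 0)
a = 6 (a = 9 + (-1*(-7) - 10) = 9 + (7 - 10) = 9 - 3 = 6)
a + A(l(4))*1199 = 6 + 0*1199 = 6 + 0 = 6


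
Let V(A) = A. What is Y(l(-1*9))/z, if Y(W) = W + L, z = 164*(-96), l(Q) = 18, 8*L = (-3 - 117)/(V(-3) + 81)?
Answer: -463/409344 ≈ -0.0011311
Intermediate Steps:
L = -5/26 (L = ((-3 - 117)/(-3 + 81))/8 = (-120/78)/8 = (-120*1/78)/8 = (⅛)*(-20/13) = -5/26 ≈ -0.19231)
z = -15744
Y(W) = -5/26 + W (Y(W) = W - 5/26 = -5/26 + W)
Y(l(-1*9))/z = (-5/26 + 18)/(-15744) = (463/26)*(-1/15744) = -463/409344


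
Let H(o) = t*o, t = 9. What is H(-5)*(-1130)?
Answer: 50850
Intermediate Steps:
H(o) = 9*o
H(-5)*(-1130) = (9*(-5))*(-1130) = -45*(-1130) = 50850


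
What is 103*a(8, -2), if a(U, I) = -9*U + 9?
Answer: -6489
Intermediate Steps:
a(U, I) = 9 - 9*U
103*a(8, -2) = 103*(9 - 9*8) = 103*(9 - 72) = 103*(-63) = -6489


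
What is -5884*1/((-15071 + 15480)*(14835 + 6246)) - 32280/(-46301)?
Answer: 278049889036/399213194829 ≈ 0.69650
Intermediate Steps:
-5884*1/((-15071 + 15480)*(14835 + 6246)) - 32280/(-46301) = -5884/(21081*409) - 32280*(-1/46301) = -5884/8622129 + 32280/46301 = 278049889036/399213194829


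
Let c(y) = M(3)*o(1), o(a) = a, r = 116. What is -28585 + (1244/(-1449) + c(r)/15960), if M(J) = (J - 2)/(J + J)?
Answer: -62959781657/2202480 ≈ -28586.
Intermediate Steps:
M(J) = (-2 + J)/(2*J) (M(J) = (-2 + J)/((2*J)) = (-2 + J)*(1/(2*J)) = (-2 + J)/(2*J))
c(y) = 1/6 (c(y) = ((1/2)*(-2 + 3)/3)*1 = ((1/2)*(1/3)*1)*1 = (1/6)*1 = 1/6)
-28585 + (1244/(-1449) + c(r)/15960) = -28585 + (1244/(-1449) + (1/6)/15960) = -28585 + (1244*(-1/1449) + (1/6)*(1/15960)) = -28585 + (-1244/1449 + 1/95760) = -28585 - 1890857/2202480 = -62959781657/2202480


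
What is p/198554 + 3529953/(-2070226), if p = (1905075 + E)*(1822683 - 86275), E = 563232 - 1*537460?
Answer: 3470462522762082107/205525826602 ≈ 1.6886e+7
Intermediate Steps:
E = 25772 (E = 563232 - 537460 = 25772)
p = 3352738177576 (p = (1905075 + 25772)*(1822683 - 86275) = 1930847*1736408 = 3352738177576)
p/198554 + 3529953/(-2070226) = 3352738177576/198554 + 3529953/(-2070226) = 3352738177576*(1/198554) + 3529953*(-1/2070226) = 1676369088788/99277 - 3529953/2070226 = 3470462522762082107/205525826602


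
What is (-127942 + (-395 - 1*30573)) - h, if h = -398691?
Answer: 239781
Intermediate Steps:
(-127942 + (-395 - 1*30573)) - h = (-127942 + (-395 - 1*30573)) - 1*(-398691) = (-127942 + (-395 - 30573)) + 398691 = (-127942 - 30968) + 398691 = -158910 + 398691 = 239781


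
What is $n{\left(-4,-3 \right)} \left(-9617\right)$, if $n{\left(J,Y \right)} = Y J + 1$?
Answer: $-125021$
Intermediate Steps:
$n{\left(J,Y \right)} = 1 + J Y$ ($n{\left(J,Y \right)} = J Y + 1 = 1 + J Y$)
$n{\left(-4,-3 \right)} \left(-9617\right) = \left(1 - -12\right) \left(-9617\right) = \left(1 + 12\right) \left(-9617\right) = 13 \left(-9617\right) = -125021$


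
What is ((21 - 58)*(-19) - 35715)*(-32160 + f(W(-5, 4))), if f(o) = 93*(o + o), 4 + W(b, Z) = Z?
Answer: 1125985920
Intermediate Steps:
W(b, Z) = -4 + Z
f(o) = 186*o (f(o) = 93*(2*o) = 186*o)
((21 - 58)*(-19) - 35715)*(-32160 + f(W(-5, 4))) = ((21 - 58)*(-19) - 35715)*(-32160 + 186*(-4 + 4)) = (-37*(-19) - 35715)*(-32160 + 186*0) = (703 - 35715)*(-32160 + 0) = -35012*(-32160) = 1125985920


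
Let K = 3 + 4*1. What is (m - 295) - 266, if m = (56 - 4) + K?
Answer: -502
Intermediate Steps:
K = 7 (K = 3 + 4 = 7)
m = 59 (m = (56 - 4) + 7 = 52 + 7 = 59)
(m - 295) - 266 = (59 - 295) - 266 = -236 - 266 = -502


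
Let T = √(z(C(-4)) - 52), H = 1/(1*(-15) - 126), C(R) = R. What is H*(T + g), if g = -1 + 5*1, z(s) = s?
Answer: -4/141 - 2*I*√14/141 ≈ -0.028369 - 0.053073*I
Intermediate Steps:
H = -1/141 (H = 1/(-15 - 126) = 1/(-141) = -1/141 ≈ -0.0070922)
T = 2*I*√14 (T = √(-4 - 52) = √(-56) = 2*I*√14 ≈ 7.4833*I)
g = 4 (g = -1 + 5 = 4)
H*(T + g) = -(2*I*√14 + 4)/141 = -(4 + 2*I*√14)/141 = -4/141 - 2*I*√14/141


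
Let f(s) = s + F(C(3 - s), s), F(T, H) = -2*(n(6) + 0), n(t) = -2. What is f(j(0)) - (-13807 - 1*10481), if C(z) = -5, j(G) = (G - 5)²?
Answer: 24317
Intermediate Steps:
j(G) = (-5 + G)²
F(T, H) = 4 (F(T, H) = -2*(-2 + 0) = -2*(-2) = 4)
f(s) = 4 + s (f(s) = s + 4 = 4 + s)
f(j(0)) - (-13807 - 1*10481) = (4 + (-5 + 0)²) - (-13807 - 1*10481) = (4 + (-5)²) - (-13807 - 10481) = (4 + 25) - 1*(-24288) = 29 + 24288 = 24317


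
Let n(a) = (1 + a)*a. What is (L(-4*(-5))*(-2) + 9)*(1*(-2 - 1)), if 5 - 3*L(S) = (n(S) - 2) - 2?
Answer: -849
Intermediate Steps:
n(a) = a*(1 + a)
L(S) = 3 - S*(1 + S)/3 (L(S) = 5/3 - ((S*(1 + S) - 2) - 2)/3 = 5/3 - ((-2 + S*(1 + S)) - 2)/3 = 5/3 - (-4 + S*(1 + S))/3 = 5/3 + (4/3 - S*(1 + S)/3) = 3 - S*(1 + S)/3)
(L(-4*(-5))*(-2) + 9)*(1*(-2 - 1)) = ((3 - (-4*(-5))*(1 - 4*(-5))/3)*(-2) + 9)*(1*(-2 - 1)) = ((3 - ⅓*20*(1 + 20))*(-2) + 9)*(1*(-3)) = ((3 - ⅓*20*21)*(-2) + 9)*(-3) = ((3 - 140)*(-2) + 9)*(-3) = (-137*(-2) + 9)*(-3) = (274 + 9)*(-3) = 283*(-3) = -849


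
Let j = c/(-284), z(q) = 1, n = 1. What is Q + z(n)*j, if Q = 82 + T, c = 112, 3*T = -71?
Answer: 12341/213 ≈ 57.939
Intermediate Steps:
T = -71/3 (T = (⅓)*(-71) = -71/3 ≈ -23.667)
Q = 175/3 (Q = 82 - 71/3 = 175/3 ≈ 58.333)
j = -28/71 (j = 112/(-284) = 112*(-1/284) = -28/71 ≈ -0.39437)
Q + z(n)*j = 175/3 + 1*(-28/71) = 175/3 - 28/71 = 12341/213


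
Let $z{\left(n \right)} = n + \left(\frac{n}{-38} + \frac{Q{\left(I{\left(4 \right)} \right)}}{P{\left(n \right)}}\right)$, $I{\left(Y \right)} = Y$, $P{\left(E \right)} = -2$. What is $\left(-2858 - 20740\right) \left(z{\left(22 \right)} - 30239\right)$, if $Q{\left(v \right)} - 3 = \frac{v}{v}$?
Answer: $713121624$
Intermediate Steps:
$Q{\left(v \right)} = 4$ ($Q{\left(v \right)} = 3 + \frac{v}{v} = 3 + 1 = 4$)
$z{\left(n \right)} = -2 + \frac{37 n}{38}$ ($z{\left(n \right)} = n + \left(\frac{n}{-38} + \frac{4}{-2}\right) = n + \left(n \left(- \frac{1}{38}\right) + 4 \left(- \frac{1}{2}\right)\right) = n - \left(2 + \frac{n}{38}\right) = -2 + \frac{37 n}{38}$)
$\left(-2858 - 20740\right) \left(z{\left(22 \right)} - 30239\right) = \left(-2858 - 20740\right) \left(\left(-2 + \frac{37}{38} \cdot 22\right) - 30239\right) = - 23598 \left(\left(-2 + \frac{407}{19}\right) - 30239\right) = - 23598 \left(\frac{369}{19} - 30239\right) = \left(-23598\right) \left(- \frac{574172}{19}\right) = 713121624$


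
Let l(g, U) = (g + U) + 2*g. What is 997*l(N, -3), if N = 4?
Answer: 8973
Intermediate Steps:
l(g, U) = U + 3*g (l(g, U) = (U + g) + 2*g = U + 3*g)
997*l(N, -3) = 997*(-3 + 3*4) = 997*(-3 + 12) = 997*9 = 8973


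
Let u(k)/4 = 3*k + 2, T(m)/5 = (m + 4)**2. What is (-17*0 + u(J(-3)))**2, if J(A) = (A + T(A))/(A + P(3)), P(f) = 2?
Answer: 256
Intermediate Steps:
T(m) = 5*(4 + m)**2 (T(m) = 5*(m + 4)**2 = 5*(4 + m)**2)
J(A) = (A + 5*(4 + A)**2)/(2 + A) (J(A) = (A + 5*(4 + A)**2)/(A + 2) = (A + 5*(4 + A)**2)/(2 + A))
u(k) = 8 + 12*k (u(k) = 4*(3*k + 2) = 4*(2 + 3*k) = 8 + 12*k)
(-17*0 + u(J(-3)))**2 = (-17*0 + (8 + 12*((-3 + 5*(4 - 3)**2)/(2 - 3))))**2 = (0 + (8 + 12*((-3 + 5*1**2)/(-1))))**2 = (0 + (8 + 12*(-(-3 + 5*1))))**2 = (0 + (8 + 12*(-(-3 + 5))))**2 = (0 + (8 + 12*(-1*2)))**2 = (0 + (8 + 12*(-2)))**2 = (0 + (8 - 24))**2 = (0 - 16)**2 = (-16)**2 = 256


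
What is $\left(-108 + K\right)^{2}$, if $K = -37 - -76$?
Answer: $4761$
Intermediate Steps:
$K = 39$ ($K = -37 + 76 = 39$)
$\left(-108 + K\right)^{2} = \left(-108 + 39\right)^{2} = \left(-69\right)^{2} = 4761$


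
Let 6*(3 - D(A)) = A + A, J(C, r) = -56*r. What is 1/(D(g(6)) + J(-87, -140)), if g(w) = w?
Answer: 1/7841 ≈ 0.00012753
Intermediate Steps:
D(A) = 3 - A/3 (D(A) = 3 - (A + A)/6 = 3 - A/3)
1/(D(g(6)) + J(-87, -140)) = 1/((3 - ⅓*6) - 56*(-140)) = 1/((3 - 2) + 7840) = 1/(1 + 7840) = 1/7841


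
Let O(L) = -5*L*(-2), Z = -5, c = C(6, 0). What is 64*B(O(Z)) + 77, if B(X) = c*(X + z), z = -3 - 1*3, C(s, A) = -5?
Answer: 17997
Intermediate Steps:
c = -5
z = -6 (z = -3 - 3 = -6)
O(L) = 10*L
B(X) = 30 - 5*X (B(X) = -5*(X - 6) = -5*(-6 + X) = 30 - 5*X)
64*B(O(Z)) + 77 = 64*(30 - 50*(-5)) + 77 = 64*(30 - 5*(-50)) + 77 = 64*(30 + 250) + 77 = 64*280 + 77 = 17920 + 77 = 17997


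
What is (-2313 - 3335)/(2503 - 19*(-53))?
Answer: -2824/1755 ≈ -1.6091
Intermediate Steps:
(-2313 - 3335)/(2503 - 19*(-53)) = -5648/(2503 + 1007) = -5648/3510 = -5648*1/3510 = -2824/1755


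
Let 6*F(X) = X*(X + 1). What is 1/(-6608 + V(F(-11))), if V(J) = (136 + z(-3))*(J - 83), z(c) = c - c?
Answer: -3/46208 ≈ -6.4924e-5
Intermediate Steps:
F(X) = X*(1 + X)/6 (F(X) = (X*(X + 1))/6 = (X*(1 + X))/6 = X*(1 + X)/6)
z(c) = 0
V(J) = -11288 + 136*J (V(J) = (136 + 0)*(J - 83) = 136*(-83 + J) = -11288 + 136*J)
1/(-6608 + V(F(-11))) = 1/(-6608 + (-11288 + 136*((⅙)*(-11)*(1 - 11)))) = 1/(-6608 + (-11288 + 136*((⅙)*(-11)*(-10)))) = 1/(-6608 + (-11288 + 136*(55/3))) = 1/(-6608 + (-11288 + 7480/3)) = 1/(-6608 - 26384/3) = 1/(-46208/3) = -3/46208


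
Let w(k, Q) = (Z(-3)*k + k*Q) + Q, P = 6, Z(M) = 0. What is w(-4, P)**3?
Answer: -5832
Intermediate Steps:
w(k, Q) = Q + Q*k (w(k, Q) = (0*k + k*Q) + Q = (0 + Q*k) + Q = Q*k + Q = Q + Q*k)
w(-4, P)**3 = (6*(1 - 4))**3 = (6*(-3))**3 = (-18)**3 = -5832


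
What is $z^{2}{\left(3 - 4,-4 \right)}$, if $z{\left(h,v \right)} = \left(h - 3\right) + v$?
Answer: $64$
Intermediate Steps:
$z{\left(h,v \right)} = -3 + h + v$ ($z{\left(h,v \right)} = \left(-3 + h\right) + v = -3 + h + v$)
$z^{2}{\left(3 - 4,-4 \right)} = \left(-3 + \left(3 - 4\right) - 4\right)^{2} = \left(-3 - 1 - 4\right)^{2} = \left(-8\right)^{2} = 64$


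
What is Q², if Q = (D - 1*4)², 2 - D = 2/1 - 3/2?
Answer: 625/16 ≈ 39.063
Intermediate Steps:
D = 3/2 (D = 2 - (2/1 - 3/2) = 2 - (2*1 - 3*½) = 2 - (2 - 3/2) = 2 - 1*½ = 2 - ½ = 3/2 ≈ 1.5000)
Q = 25/4 (Q = (3/2 - 1*4)² = (3/2 - 4)² = (-5/2)² = 25/4 ≈ 6.2500)
Q² = (25/4)² = 625/16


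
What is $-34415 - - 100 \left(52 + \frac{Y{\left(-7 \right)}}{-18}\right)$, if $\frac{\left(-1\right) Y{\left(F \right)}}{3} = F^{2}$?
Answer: $- \frac{85195}{3} \approx -28398.0$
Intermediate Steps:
$Y{\left(F \right)} = - 3 F^{2}$
$-34415 - - 100 \left(52 + \frac{Y{\left(-7 \right)}}{-18}\right) = -34415 - - 100 \left(52 + \frac{\left(-3\right) \left(-7\right)^{2}}{-18}\right) = -34415 - - 100 \left(52 + \left(-3\right) 49 \left(- \frac{1}{18}\right)\right) = -34415 - - 100 \left(52 - - \frac{49}{6}\right) = -34415 - - 100 \left(52 + \frac{49}{6}\right) = -34415 - \left(-100\right) \frac{361}{6} = -34415 - - \frac{18050}{3} = -34415 + \frac{18050}{3} = - \frac{85195}{3}$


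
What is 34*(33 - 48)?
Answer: -510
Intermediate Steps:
34*(33 - 48) = 34*(-15) = -510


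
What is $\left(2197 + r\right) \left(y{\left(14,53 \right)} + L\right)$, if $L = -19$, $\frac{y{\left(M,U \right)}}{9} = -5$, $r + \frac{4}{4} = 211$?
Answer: $-154048$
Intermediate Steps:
$r = 210$ ($r = -1 + 211 = 210$)
$y{\left(M,U \right)} = -45$ ($y{\left(M,U \right)} = 9 \left(-5\right) = -45$)
$\left(2197 + r\right) \left(y{\left(14,53 \right)} + L\right) = \left(2197 + 210\right) \left(-45 - 19\right) = 2407 \left(-64\right) = -154048$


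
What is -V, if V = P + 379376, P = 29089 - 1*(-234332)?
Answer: -642797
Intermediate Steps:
P = 263421 (P = 29089 + 234332 = 263421)
V = 642797 (V = 263421 + 379376 = 642797)
-V = -1*642797 = -642797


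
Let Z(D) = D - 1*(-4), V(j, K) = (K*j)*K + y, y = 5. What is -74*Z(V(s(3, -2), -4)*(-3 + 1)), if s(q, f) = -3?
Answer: -6660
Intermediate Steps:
V(j, K) = 5 + j*K**2 (V(j, K) = (K*j)*K + 5 = j*K**2 + 5 = 5 + j*K**2)
Z(D) = 4 + D (Z(D) = D + 4 = 4 + D)
-74*Z(V(s(3, -2), -4)*(-3 + 1)) = -74*(4 + (5 - 3*(-4)**2)*(-3 + 1)) = -74*(4 + (5 - 3*16)*(-2)) = -74*(4 + (5 - 48)*(-2)) = -74*(4 - 43*(-2)) = -74*(4 + 86) = -74*90 = -6660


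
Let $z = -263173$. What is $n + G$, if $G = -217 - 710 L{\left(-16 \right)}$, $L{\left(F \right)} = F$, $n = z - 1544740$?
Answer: $-1796770$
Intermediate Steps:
$n = -1807913$ ($n = -263173 - 1544740 = -1807913$)
$G = 11143$ ($G = -217 - -11360 = -217 + 11360 = 11143$)
$n + G = -1807913 + 11143 = -1796770$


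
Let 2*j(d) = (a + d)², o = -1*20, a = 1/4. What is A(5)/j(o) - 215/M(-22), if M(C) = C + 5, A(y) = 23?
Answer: 1354327/106097 ≈ 12.765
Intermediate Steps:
M(C) = 5 + C
a = ¼ (a = 1*(¼) = ¼ ≈ 0.25000)
o = -20
j(d) = (¼ + d)²/2
A(5)/j(o) - 215/M(-22) = 23/(((1 + 4*(-20))²/32)) - 215/(5 - 22) = 23/(((1 - 80)²/32)) - 215/(-17) = 23/(((1/32)*(-79)²)) - 215*(-1/17) = 23/(((1/32)*6241)) + 215/17 = 23/(6241/32) + 215/17 = 23*(32/6241) + 215/17 = 736/6241 + 215/17 = 1354327/106097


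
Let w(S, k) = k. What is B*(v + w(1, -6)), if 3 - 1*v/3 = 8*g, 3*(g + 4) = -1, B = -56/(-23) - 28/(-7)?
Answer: 15836/23 ≈ 688.52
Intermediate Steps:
B = 148/23 (B = -56*(-1/23) - 28*(-⅐) = 56/23 + 4 = 148/23 ≈ 6.4348)
g = -13/3 (g = -4 + (⅓)*(-1) = -4 - ⅓ = -13/3 ≈ -4.3333)
v = 113 (v = 9 - 24*(-13)/3 = 9 - 3*(-104/3) = 9 + 104 = 113)
B*(v + w(1, -6)) = 148*(113 - 6)/23 = (148/23)*107 = 15836/23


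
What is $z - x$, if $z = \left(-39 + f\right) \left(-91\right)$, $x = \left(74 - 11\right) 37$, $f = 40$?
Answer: $-2422$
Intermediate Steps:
$x = 2331$ ($x = 63 \cdot 37 = 2331$)
$z = -91$ ($z = \left(-39 + 40\right) \left(-91\right) = 1 \left(-91\right) = -91$)
$z - x = -91 - 2331 = -2422$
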